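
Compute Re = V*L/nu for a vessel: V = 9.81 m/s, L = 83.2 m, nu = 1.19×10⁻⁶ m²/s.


Formula: Re = V * L / nu
Step 1 — V * L = 9.81 * 83.2 = 816.192 m^2/s
Step 2 — Re = 816.192 / 1.19e-6 = 6.86e+08

6.86e+08


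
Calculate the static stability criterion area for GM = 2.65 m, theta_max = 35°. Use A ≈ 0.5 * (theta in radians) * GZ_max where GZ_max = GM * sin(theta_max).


Formula: GZ_max = GM * sin(theta); Area = 0.5 * theta_rad * GZ_max
Step 1 — GZ_max = 2.65 * sin(35°) = 2.65 * 0.573576 = 1.519976 m
Step 2 — theta_rad = 35 * pi/180 = 0.610865 rad
Step 3 — Area = 0.5 * 0.610865 * 1.519976 ≈ 0.46425 m·rad (5 s.f.)

0.46425 m·rad


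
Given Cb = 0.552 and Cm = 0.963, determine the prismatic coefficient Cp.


Formula: Cp = Cb / Cm
Substituting: Cp = 0.552 / 0.963
Result: Cp ≈ 0.57321 (5 s.f.)

0.57321


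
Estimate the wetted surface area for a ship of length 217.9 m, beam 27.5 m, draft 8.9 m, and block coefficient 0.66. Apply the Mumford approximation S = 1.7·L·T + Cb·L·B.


Formula: S = 1.7*L*T + V/T with V = Cb*L*B*T, i.e. S = L * (1.7*T + Cb*B)
Step 1 — 1.7*T = 1.7 * 8.9 = 15.13 m
Step 2 — Cb*B = 0.66 * 27.5 = 18.15 m
Step 3 — 1.7*T + Cb*B = 15.13 + 18.15 = 33.28 m
Step 4 — S = 217.9 * 33.28 ≈ 7251.7 m^2 (5 s.f.)

7251.7 m^2


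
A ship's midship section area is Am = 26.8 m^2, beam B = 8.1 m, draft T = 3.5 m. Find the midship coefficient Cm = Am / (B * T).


Formula: Cm = Am / (B * T)
Step 1 — B * T = 8.1 * 3.5 = 28.35 m^2
Step 2 — Cm = 26.8 / 28.35 ≈ 0.94533 (5 s.f.)

0.94533


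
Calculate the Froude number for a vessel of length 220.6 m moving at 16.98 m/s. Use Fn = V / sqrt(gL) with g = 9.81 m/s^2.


Formula: Fn = V / sqrt(g * L)
Step 1 — g * L = 9.81 * 220.6 = 2164.086
Step 2 — sqrt(g * L) = sqrt(2164.086) = 46.519738
Step 3 — Fn = 16.98 / 46.519738 ≈ 0.36501 (5 s.f.)

0.36501


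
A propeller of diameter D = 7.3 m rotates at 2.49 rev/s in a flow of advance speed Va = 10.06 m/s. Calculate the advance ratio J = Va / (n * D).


Formula: J = Va / (n * D)
Step 1 — n * D = 2.49 * 7.3 = 18.177
Step 2 — J = 10.06 / 18.177 ≈ 0.55345 (5 s.f.)

0.55345


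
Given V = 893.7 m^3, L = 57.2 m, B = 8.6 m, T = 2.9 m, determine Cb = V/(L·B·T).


Formula: Cb = V / (L * B * T)
Step 1 — L * B * T = 57.2 * 8.6 * 2.9 = 1426.568 m^3
Step 2 — Cb = 893.7 / 1426.568 ≈ 0.62647 (5 s.f.)

0.62647


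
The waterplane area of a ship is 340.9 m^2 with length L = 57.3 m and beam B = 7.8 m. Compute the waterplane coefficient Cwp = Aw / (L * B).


Formula: Cwp = Aw / (L * B)
Step 1 — L * B = 57.3 * 7.8 = 446.94 m^2
Step 2 — Cwp = 340.9 / 446.94 ≈ 0.76274 (5 s.f.)

0.76274


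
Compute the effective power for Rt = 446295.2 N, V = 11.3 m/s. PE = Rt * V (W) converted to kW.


Formula: PE = Rt * V / 1000 (kW)
Step 1 — PE (W) = 446295.2 * 11.3 = 5043135.76 W
Step 2 — PE (kW) = 5043135.76 / 1000 ≈ 5043.1 kW (5 s.f.)

5043.1 kW


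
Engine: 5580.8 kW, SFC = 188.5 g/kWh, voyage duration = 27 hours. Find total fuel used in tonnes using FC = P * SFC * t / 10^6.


Formula: FC (tonnes) = P * SFC * t / 1,000,000
Step 1 — P * SFC * t = 5580.8 * 188.5 * 27 = 28403481.6 g
Step 2 — FC (tonnes) = 28403481.6 / 1,000,000 ≈ 28.403 tonnes (5 s.f.)

28.403 tonnes


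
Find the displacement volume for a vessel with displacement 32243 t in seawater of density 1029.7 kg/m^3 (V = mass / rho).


Formula: V = mass / rho
Step 1 — convert tonnes to kg: 32243 t * 1000 = 32243000 kg
Step 2 — V = 32243000 / 1029.7 ≈ 31313 m^3 (5 s.f.)

31313 m^3


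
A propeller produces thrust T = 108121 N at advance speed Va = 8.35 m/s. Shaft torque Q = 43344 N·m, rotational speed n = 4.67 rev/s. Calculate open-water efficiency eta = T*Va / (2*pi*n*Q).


Formula: eta = T * Va / (2 * pi * n * Q)
Step 1 — numerator = T * Va = 108121 * 8.35 = 902810.35
Step 2 — 2 * pi * n = 2 * pi * 4.67 = 29.342475
Step 3 — denominator = 29.342475 * 43344 = 1271820.24
Step 4 — eta = 902810.35 / 1271820.24 ≈ 0.70986 (5 s.f.)

0.70986


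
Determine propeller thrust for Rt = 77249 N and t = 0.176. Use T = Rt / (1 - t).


Formula: T = Rt / (1 - t)
Step 1 — (1 - t) = 1 - 0.176 = 0.824
Step 2 — T = 77249 / 0.824 ≈ 93749 N (5 s.f.)

93749 N


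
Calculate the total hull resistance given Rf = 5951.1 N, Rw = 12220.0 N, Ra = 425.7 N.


Formula: Rt = Rf + Rw + Ra
Substituting: Rt = 5951.1 + 12220.0 + 425.7
Result: Rt = 18596.8 N

18596.8 N


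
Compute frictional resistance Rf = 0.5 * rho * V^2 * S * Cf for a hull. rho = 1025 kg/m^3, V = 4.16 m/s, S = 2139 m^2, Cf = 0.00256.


Formula: Rf = 0.5 * rho * V^2 * S * Cf
Step 1 — V^2 = 4.16^2 = 17.3056
Step 2 — 0.5 * rho * V^2 = 0.5 * 1025 * 17.3056 = 8869.12
Step 3 — Rf = 8869.12 * 2139 * 0.00256 ≈ 48566 N (5 s.f.)

48566 N


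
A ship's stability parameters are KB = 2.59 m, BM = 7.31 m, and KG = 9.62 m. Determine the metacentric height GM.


Formula: GM = KB + BM - KG
Step 1 — KM = KB + BM = 2.59 + 7.31 = 9.9 m
Step 2 — GM = KM - KG = 9.9 - 9.62 = 0.28 m

0.28 m


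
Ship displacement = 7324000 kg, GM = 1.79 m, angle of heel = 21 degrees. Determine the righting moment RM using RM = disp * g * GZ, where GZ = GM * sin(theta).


Formula: GZ = GM * sin(theta); RM = disp * g * GZ
Step 1 — GZ = 1.79 * sin(21°) = 1.79 * 0.358368 = 0.641479 m
Step 2 — RM = 7324000 * 9.81 * 0.641479 ≈ 46089000 N·m (5 s.f.)

46089000 N·m


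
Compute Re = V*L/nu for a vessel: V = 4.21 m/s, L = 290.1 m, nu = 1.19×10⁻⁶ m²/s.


Formula: Re = V * L / nu
Step 1 — V * L = 4.21 * 290.1 = 1221.321 m^2/s
Step 2 — Re = 1221.321 / 1.19e-6 = 1.03e+09

1.03e+09


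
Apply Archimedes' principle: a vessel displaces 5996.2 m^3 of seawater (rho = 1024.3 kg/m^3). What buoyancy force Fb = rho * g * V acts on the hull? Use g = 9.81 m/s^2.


Formula: Fb = rho * g * V
Substituting: Fb = 1024.3 * 9.81 * 5996.2
Intermediate: 1024.3 * 9.81 = 10048.383
Result: Fb = 10048.383 * 5996.2 ≈ 60252000 N (5 s.f.)

60252000 N


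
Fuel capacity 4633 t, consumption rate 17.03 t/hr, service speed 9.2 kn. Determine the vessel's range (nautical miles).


Formula: endurance = fuel / rate; range = endurance * speed
Step 1 — endurance = 4633 / 17.03 = 272.0493 hours
Step 2 — range = 272.0493 * 9.2 ≈ 2502.9 nautical miles (5 s.f.)

2502.9 NM


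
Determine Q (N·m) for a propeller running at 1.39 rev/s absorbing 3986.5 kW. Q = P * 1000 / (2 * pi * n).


Formula: Q = P_W / (2 * pi * n)
Step 1 — P_W = 3986.5 kW * 1000 = 3986500.0 W
Step 2 — 2 * pi * n = 2 * pi * 1.39 = 8.733628
Step 3 — Q = 3986500.0 / 8.733628 ≈ 456450 N·m (5 s.f.)

456450 N·m


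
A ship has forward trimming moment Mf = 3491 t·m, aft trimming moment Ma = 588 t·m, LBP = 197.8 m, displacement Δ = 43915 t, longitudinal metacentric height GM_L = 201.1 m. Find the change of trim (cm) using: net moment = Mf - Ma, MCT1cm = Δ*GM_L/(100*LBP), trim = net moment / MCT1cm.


Formula: net trimming moment = Mf - Ma; MCT1cm = Δ*GM_L/(100*LBP); trim = net moment / MCT1cm
Step 1 — net trimming moment = 3491 - 588 = 2903 t·m
Step 2 — MCT1cm = 43915 * 201.1 / (100 * 197.8) = 446.4766 t·m/cm
Step 3 — trim = 2903 / 446.4766 ≈ 6.5020 cm (5 s.f.)

6.5020 cm


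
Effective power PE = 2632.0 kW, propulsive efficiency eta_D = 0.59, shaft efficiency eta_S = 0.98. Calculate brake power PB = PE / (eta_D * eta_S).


Formula: PB = PE / (eta_D * eta_S)
Step 1 — combined efficiency = eta_D * eta_S = 0.59 * 0.98 = 0.5782
Step 2 — PB = 2632.0 / 0.5782 ≈ 4552.1 kW (5 s.f.)

4552.1 kW


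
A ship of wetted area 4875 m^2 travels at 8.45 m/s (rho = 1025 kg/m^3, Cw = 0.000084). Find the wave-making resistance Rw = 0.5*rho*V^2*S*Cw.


Formula: Rw = 0.5 * rho * V^2 * S * Cw
Step 1 — V^2 = 8.45^2 = 71.4025
Step 2 — 0.5 * rho * V^2 = 0.5 * 1025 * 71.4025 = 36593.78125
Step 3 — Rw = 36593.78125 * 4875 * 0.000084 ≈ 14985 N (5 s.f.)

14985 N


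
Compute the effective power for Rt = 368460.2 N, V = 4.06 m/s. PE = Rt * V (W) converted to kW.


Formula: PE = Rt * V / 1000 (kW)
Step 1 — PE (W) = 368460.2 * 4.06 = 1495948.412 W
Step 2 — PE (kW) = 1495948.412 / 1000 ≈ 1495.9 kW (5 s.f.)

1495.9 kW


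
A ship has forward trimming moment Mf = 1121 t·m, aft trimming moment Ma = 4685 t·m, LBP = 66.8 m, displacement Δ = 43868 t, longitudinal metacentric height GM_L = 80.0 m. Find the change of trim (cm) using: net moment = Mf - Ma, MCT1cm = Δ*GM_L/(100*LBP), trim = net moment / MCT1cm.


Formula: net trimming moment = Mf - Ma; MCT1cm = Δ*GM_L/(100*LBP); trim = net moment / MCT1cm
Step 1 — net trimming moment = 1121 - 4685 = -3564 t·m
Step 2 — MCT1cm = 43868 * 80.0 / (100 * 66.8) = 525.3653 t·m/cm
Step 3 — trim = -3564 / 525.3653 ≈ -6.7839 cm (5 s.f.)

-6.7839 cm


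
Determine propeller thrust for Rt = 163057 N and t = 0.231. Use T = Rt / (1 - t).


Formula: T = Rt / (1 - t)
Step 1 — (1 - t) = 1 - 0.231 = 0.769
Step 2 — T = 163057 / 0.769 ≈ 212040 N (5 s.f.)

212040 N


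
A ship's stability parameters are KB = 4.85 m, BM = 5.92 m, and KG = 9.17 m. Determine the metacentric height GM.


Formula: GM = KB + BM - KG
Step 1 — KM = KB + BM = 4.85 + 5.92 = 10.77 m
Step 2 — GM = KM - KG = 10.77 - 9.17 = 1.6 m

1.6 m


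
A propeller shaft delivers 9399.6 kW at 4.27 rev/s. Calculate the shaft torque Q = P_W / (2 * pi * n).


Formula: Q = P_W / (2 * pi * n)
Step 1 — P_W = 9399.6 kW * 1000 = 9399600.0 W
Step 2 — 2 * pi * n = 2 * pi * 4.27 = 26.829201
Step 3 — Q = 9399600.0 / 26.829201 ≈ 350350 N·m (5 s.f.)

350350 N·m


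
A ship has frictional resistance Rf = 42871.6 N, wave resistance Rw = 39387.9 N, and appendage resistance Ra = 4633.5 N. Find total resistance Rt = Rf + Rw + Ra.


Formula: Rt = Rf + Rw + Ra
Substituting: Rt = 42871.6 + 39387.9 + 4633.5
Result: Rt = 86893.0 N

86893.0 N


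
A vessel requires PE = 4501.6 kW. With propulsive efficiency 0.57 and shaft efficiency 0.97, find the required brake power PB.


Formula: PB = PE / (eta_D * eta_S)
Step 1 — combined efficiency = eta_D * eta_S = 0.57 * 0.97 = 0.5529
Step 2 — PB = 4501.6 / 0.5529 ≈ 8141.8 kW (5 s.f.)

8141.8 kW


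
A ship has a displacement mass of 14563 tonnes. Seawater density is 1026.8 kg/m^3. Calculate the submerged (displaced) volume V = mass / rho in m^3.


Formula: V = mass / rho
Step 1 — convert tonnes to kg: 14563 t * 1000 = 14563000 kg
Step 2 — V = 14563000 / 1026.8 ≈ 14183 m^3 (5 s.f.)

14183 m^3


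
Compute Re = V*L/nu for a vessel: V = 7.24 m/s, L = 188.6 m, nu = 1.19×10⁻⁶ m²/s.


Formula: Re = V * L / nu
Step 1 — V * L = 7.24 * 188.6 = 1365.464 m^2/s
Step 2 — Re = 1365.464 / 1.19e-6 = 1.15e+09

1.15e+09


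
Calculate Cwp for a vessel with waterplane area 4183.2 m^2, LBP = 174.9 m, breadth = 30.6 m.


Formula: Cwp = Aw / (L * B)
Step 1 — L * B = 174.9 * 30.6 = 5351.94 m^2
Step 2 — Cwp = 4183.2 / 5351.94 ≈ 0.78162 (5 s.f.)

0.78162


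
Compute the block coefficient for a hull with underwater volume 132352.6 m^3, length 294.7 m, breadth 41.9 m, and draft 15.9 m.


Formula: Cb = V / (L * B * T)
Step 1 — L * B * T = 294.7 * 41.9 * 15.9 = 196332.087 m^3
Step 2 — Cb = 132352.6 / 196332.087 ≈ 0.67413 (5 s.f.)

0.67413


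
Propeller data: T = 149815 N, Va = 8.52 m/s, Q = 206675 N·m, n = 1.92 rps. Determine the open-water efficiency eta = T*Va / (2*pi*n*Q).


Formula: eta = T * Va / (2 * pi * n * Q)
Step 1 — numerator = T * Va = 149815 * 8.52 = 1276423.8
Step 2 — 2 * pi * n = 2 * pi * 1.92 = 12.063716
Step 3 — denominator = 12.063716 * 206675 = 2493268.5
Step 4 — eta = 1276423.8 / 2493268.5 ≈ 0.51195 (5 s.f.)

0.51195


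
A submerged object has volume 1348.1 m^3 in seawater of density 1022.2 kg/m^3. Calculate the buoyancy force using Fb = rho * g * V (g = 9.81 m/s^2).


Formula: Fb = rho * g * V
Substituting: Fb = 1022.2 * 9.81 * 1348.1
Intermediate: 1022.2 * 9.81 = 10027.782
Result: Fb = 10027.782 * 1348.1 ≈ 13518000 N (5 s.f.)

13518000 N


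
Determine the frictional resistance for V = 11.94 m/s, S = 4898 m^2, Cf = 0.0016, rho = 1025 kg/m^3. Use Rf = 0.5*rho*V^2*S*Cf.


Formula: Rf = 0.5 * rho * V^2 * S * Cf
Step 1 — V^2 = 11.94^2 = 142.5636
Step 2 — 0.5 * rho * V^2 = 0.5 * 1025 * 142.5636 = 73063.845
Step 3 — Rf = 73063.845 * 4898 * 0.0016 ≈ 572590 N (5 s.f.)

572590 N


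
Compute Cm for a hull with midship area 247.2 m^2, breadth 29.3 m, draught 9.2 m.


Formula: Cm = Am / (B * T)
Step 1 — B * T = 29.3 * 9.2 = 269.56 m^2
Step 2 — Cm = 247.2 / 269.56 ≈ 0.91705 (5 s.f.)

0.91705


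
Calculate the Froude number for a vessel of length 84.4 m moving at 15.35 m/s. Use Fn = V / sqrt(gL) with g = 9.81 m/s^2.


Formula: Fn = V / sqrt(g * L)
Step 1 — g * L = 9.81 * 84.4 = 827.964
Step 2 — sqrt(g * L) = sqrt(827.964) = 28.774364
Step 3 — Fn = 15.35 / 28.774364 ≈ 0.53346 (5 s.f.)

0.53346


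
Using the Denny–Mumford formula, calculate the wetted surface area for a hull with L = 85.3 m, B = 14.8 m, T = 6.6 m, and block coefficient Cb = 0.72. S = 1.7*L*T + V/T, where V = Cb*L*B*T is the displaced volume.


Formula: S = 1.7*L*T + V/T with V = Cb*L*B*T, i.e. S = L * (1.7*T + Cb*B)
Step 1 — 1.7*T = 1.7 * 6.6 = 11.22 m
Step 2 — Cb*B = 0.72 * 14.8 = 10.656 m
Step 3 — 1.7*T + Cb*B = 11.22 + 10.656 = 21.876 m
Step 4 — S = 85.3 * 21.876 ≈ 1866.0 m^2 (5 s.f.)

1866.0 m^2


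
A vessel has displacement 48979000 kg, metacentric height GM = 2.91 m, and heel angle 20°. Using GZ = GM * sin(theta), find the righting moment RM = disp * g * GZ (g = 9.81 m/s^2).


Formula: GZ = GM * sin(theta); RM = disp * g * GZ
Step 1 — GZ = 2.91 * sin(20°) = 2.91 * 0.34202 = 0.995278 m
Step 2 — RM = 48979000 * 9.81 * 0.995278 ≈ 478220000 N·m (5 s.f.)

478220000 N·m


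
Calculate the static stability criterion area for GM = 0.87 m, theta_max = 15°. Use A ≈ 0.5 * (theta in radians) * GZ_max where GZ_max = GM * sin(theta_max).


Formula: GZ_max = GM * sin(theta); Area = 0.5 * theta_rad * GZ_max
Step 1 — GZ_max = 0.87 * sin(15°) = 0.87 * 0.258819 = 0.225173 m
Step 2 — theta_rad = 15 * pi/180 = 0.261799 rad
Step 3 — Area = 0.5 * 0.261799 * 0.225173 ≈ 0.029475 m·rad (5 s.f.)

0.029475 m·rad


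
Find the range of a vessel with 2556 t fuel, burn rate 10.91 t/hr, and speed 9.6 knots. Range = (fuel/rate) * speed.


Formula: endurance = fuel / rate; range = endurance * speed
Step 1 — endurance = 2556 / 10.91 = 234.2805 hours
Step 2 — range = 234.2805 * 9.6 ≈ 2249.1 nautical miles (5 s.f.)

2249.1 NM


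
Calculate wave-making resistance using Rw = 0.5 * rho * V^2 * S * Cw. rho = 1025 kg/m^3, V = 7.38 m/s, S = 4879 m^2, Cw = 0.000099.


Formula: Rw = 0.5 * rho * V^2 * S * Cw
Step 1 — V^2 = 7.38^2 = 54.4644
Step 2 — 0.5 * rho * V^2 = 0.5 * 1025 * 54.4644 = 27913.005
Step 3 — Rw = 27913.005 * 4879 * 0.000099 ≈ 13483 N (5 s.f.)

13483 N


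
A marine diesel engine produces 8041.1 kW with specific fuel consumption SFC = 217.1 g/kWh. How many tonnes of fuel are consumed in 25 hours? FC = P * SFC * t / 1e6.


Formula: FC (tonnes) = P * SFC * t / 1,000,000
Step 1 — P * SFC * t = 8041.1 * 217.1 * 25 = 43643070.25 g
Step 2 — FC (tonnes) = 43643070.25 / 1,000,000 ≈ 43.643 tonnes (5 s.f.)

43.643 tonnes


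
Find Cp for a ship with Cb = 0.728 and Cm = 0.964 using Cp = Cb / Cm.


Formula: Cp = Cb / Cm
Substituting: Cp = 0.728 / 0.964
Result: Cp ≈ 0.75519 (5 s.f.)

0.75519


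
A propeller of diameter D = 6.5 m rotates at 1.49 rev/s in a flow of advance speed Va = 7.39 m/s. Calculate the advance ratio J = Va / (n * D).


Formula: J = Va / (n * D)
Step 1 — n * D = 1.49 * 6.5 = 9.685
Step 2 — J = 7.39 / 9.685 ≈ 0.76304 (5 s.f.)

0.76304


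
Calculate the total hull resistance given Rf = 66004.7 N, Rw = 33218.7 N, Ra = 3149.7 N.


Formula: Rt = Rf + Rw + Ra
Substituting: Rt = 66004.7 + 33218.7 + 3149.7
Result: Rt = 102373.1 N

102373.1 N


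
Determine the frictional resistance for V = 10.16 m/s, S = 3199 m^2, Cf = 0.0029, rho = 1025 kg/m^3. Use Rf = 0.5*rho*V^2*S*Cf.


Formula: Rf = 0.5 * rho * V^2 * S * Cf
Step 1 — V^2 = 10.16^2 = 103.2256
Step 2 — 0.5 * rho * V^2 = 0.5 * 1025 * 103.2256 = 52903.12
Step 3 — Rf = 52903.12 * 3199 * 0.0029 ≈ 490790 N (5 s.f.)

490790 N


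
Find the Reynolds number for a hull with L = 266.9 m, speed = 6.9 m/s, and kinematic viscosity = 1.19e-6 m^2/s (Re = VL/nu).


Formula: Re = V * L / nu
Step 1 — V * L = 6.9 * 266.9 = 1841.61 m^2/s
Step 2 — Re = 1841.61 / 1.19e-6 = 1.55e+09

1.55e+09


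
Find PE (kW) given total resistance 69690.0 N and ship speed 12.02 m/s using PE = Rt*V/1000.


Formula: PE = Rt * V / 1000 (kW)
Step 1 — PE (W) = 69690.0 * 12.02 = 837673.8 W
Step 2 — PE (kW) = 837673.8 / 1000 ≈ 837.67 kW (5 s.f.)

837.67 kW


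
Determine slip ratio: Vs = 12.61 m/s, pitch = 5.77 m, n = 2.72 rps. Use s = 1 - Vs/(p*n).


Formula: s = 1 - Vs / (p * n)
Step 1 — p * n = 5.77 * 2.72 = 15.6944
Step 2 — Vs / (p*n) = 12.61 / 15.6944 = 0.803471 (6 d.p.)
Step 3 — s = 1 - 0.803471 = 0.196529

0.196529


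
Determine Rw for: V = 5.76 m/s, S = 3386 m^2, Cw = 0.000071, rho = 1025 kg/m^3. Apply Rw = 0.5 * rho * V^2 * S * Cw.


Formula: Rw = 0.5 * rho * V^2 * S * Cw
Step 1 — V^2 = 5.76^2 = 33.1776
Step 2 — 0.5 * rho * V^2 = 0.5 * 1025 * 33.1776 = 17003.52
Step 3 — Rw = 17003.52 * 3386 * 0.000071 ≈ 4087.7 N (5 s.f.)

4087.7 N


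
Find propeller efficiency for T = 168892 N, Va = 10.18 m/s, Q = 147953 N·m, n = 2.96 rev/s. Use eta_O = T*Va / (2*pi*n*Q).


Formula: eta = T * Va / (2 * pi * n * Q)
Step 1 — numerator = T * Va = 168892 * 10.18 = 1719320.56
Step 2 — 2 * pi * n = 2 * pi * 2.96 = 18.598229
Step 3 — denominator = 18.598229 * 147953 = 2751663.78
Step 4 — eta = 1719320.56 / 2751663.78 ≈ 0.62483 (5 s.f.)

0.62483


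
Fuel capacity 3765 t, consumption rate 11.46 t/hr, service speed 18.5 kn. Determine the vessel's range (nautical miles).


Formula: endurance = fuel / rate; range = endurance * speed
Step 1 — endurance = 3765 / 11.46 = 328.534 hours
Step 2 — range = 328.534 * 18.5 ≈ 6077.9 nautical miles (5 s.f.)

6077.9 NM


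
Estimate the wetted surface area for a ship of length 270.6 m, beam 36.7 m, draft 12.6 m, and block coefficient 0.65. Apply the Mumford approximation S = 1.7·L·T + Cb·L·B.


Formula: S = 1.7*L*T + V/T with V = Cb*L*B*T, i.e. S = L * (1.7*T + Cb*B)
Step 1 — 1.7*T = 1.7 * 12.6 = 21.42 m
Step 2 — Cb*B = 0.65 * 36.7 = 23.855 m
Step 3 — 1.7*T + Cb*B = 21.42 + 23.855 = 45.275 m
Step 4 — S = 270.6 * 45.275 ≈ 12251 m^2 (5 s.f.)

12251 m^2


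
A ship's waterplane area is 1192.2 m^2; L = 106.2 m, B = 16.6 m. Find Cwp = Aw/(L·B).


Formula: Cwp = Aw / (L * B)
Step 1 — L * B = 106.2 * 16.6 = 1762.92 m^2
Step 2 — Cwp = 1192.2 / 1762.92 ≈ 0.67626 (5 s.f.)

0.67626


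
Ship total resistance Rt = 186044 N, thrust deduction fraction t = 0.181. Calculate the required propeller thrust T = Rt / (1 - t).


Formula: T = Rt / (1 - t)
Step 1 — (1 - t) = 1 - 0.181 = 0.819
Step 2 — T = 186044 / 0.819 ≈ 227160 N (5 s.f.)

227160 N


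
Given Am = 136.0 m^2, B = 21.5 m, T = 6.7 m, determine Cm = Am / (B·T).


Formula: Cm = Am / (B * T)
Step 1 — B * T = 21.5 * 6.7 = 144.05 m^2
Step 2 — Cm = 136.0 / 144.05 ≈ 0.94412 (5 s.f.)

0.94412


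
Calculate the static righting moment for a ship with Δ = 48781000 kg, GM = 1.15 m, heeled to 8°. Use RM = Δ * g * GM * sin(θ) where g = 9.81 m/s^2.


Formula: GZ = GM * sin(theta); RM = disp * g * GZ
Step 1 — GZ = 1.15 * sin(8°) = 1.15 * 0.139173 = 0.160049 m
Step 2 — RM = 48781000 * 9.81 * 0.160049 ≈ 76590000 N·m (5 s.f.)

76590000 N·m


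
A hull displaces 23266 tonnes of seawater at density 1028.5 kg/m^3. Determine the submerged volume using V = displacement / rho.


Formula: V = mass / rho
Step 1 — convert tonnes to kg: 23266 t * 1000 = 23266000 kg
Step 2 — V = 23266000 / 1028.5 ≈ 22621 m^3 (5 s.f.)

22621 m^3


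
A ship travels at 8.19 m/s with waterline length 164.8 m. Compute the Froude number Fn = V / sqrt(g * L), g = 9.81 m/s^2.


Formula: Fn = V / sqrt(g * L)
Step 1 — g * L = 9.81 * 164.8 = 1616.688
Step 2 — sqrt(g * L) = sqrt(1616.688) = 40.208059
Step 3 — Fn = 8.19 / 40.208059 ≈ 0.20369 (5 s.f.)

0.20369


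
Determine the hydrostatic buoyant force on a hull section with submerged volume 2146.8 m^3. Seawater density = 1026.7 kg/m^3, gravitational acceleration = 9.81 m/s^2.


Formula: Fb = rho * g * V
Substituting: Fb = 1026.7 * 9.81 * 2146.8
Intermediate: 1026.7 * 9.81 = 10071.927
Result: Fb = 10071.927 * 2146.8 ≈ 21622000 N (5 s.f.)

21622000 N


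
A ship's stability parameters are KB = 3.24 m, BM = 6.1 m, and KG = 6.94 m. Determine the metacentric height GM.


Formula: GM = KB + BM - KG
Step 1 — KM = KB + BM = 3.24 + 6.1 = 9.34 m
Step 2 — GM = KM - KG = 9.34 - 6.94 = 2.4 m

2.4 m


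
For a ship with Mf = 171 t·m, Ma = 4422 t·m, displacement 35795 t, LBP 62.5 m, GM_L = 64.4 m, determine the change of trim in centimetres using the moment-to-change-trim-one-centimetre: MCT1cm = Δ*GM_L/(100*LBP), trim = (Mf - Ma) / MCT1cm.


Formula: net trimming moment = Mf - Ma; MCT1cm = Δ*GM_L/(100*LBP); trim = net moment / MCT1cm
Step 1 — net trimming moment = 171 - 4422 = -4251 t·m
Step 2 — MCT1cm = 35795 * 64.4 / (100 * 62.5) = 368.8317 t·m/cm
Step 3 — trim = -4251 / 368.8317 ≈ -11.526 cm (5 s.f.)

-11.526 cm


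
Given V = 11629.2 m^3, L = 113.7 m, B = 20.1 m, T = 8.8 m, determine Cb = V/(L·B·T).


Formula: Cb = V / (L * B * T)
Step 1 — L * B * T = 113.7 * 20.1 * 8.8 = 20111.256 m^3
Step 2 — Cb = 11629.2 / 20111.256 ≈ 0.57824 (5 s.f.)

0.57824


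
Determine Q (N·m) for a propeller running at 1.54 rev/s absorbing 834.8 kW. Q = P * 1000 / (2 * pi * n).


Formula: Q = P_W / (2 * pi * n)
Step 1 — P_W = 834.8 kW * 1000 = 834800.0 W
Step 2 — 2 * pi * n = 2 * pi * 1.54 = 9.676105
Step 3 — Q = 834800.0 / 9.676105 ≈ 86274 N·m (5 s.f.)

86274 N·m


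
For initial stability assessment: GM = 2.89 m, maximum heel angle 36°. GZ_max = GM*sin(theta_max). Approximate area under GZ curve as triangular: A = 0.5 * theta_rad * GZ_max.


Formula: GZ_max = GM * sin(theta); Area = 0.5 * theta_rad * GZ_max
Step 1 — GZ_max = 2.89 * sin(36°) = 2.89 * 0.587785 = 1.698699 m
Step 2 — theta_rad = 36 * pi/180 = 0.628319 rad
Step 3 — Area = 0.5 * 0.628319 * 1.698699 ≈ 0.53366 m·rad (5 s.f.)

0.53366 m·rad


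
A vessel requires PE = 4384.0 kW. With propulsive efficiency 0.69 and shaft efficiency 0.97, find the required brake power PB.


Formula: PB = PE / (eta_D * eta_S)
Step 1 — combined efficiency = eta_D * eta_S = 0.69 * 0.97 = 0.6693
Step 2 — PB = 4384.0 / 0.6693 ≈ 6550.1 kW (5 s.f.)

6550.1 kW


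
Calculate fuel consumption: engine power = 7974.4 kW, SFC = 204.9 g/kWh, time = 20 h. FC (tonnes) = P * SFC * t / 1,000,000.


Formula: FC (tonnes) = P * SFC * t / 1,000,000
Step 1 — P * SFC * t = 7974.4 * 204.9 * 20 = 32679091.2 g
Step 2 — FC (tonnes) = 32679091.2 / 1,000,000 ≈ 32.679 tonnes (5 s.f.)

32.679 tonnes


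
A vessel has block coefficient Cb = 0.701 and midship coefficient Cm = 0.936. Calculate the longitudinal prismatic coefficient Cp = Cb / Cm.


Formula: Cp = Cb / Cm
Substituting: Cp = 0.701 / 0.936
Result: Cp ≈ 0.74893 (5 s.f.)

0.74893


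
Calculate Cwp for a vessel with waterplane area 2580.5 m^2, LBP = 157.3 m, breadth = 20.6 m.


Formula: Cwp = Aw / (L * B)
Step 1 — L * B = 157.3 * 20.6 = 3240.38 m^2
Step 2 — Cwp = 2580.5 / 3240.38 ≈ 0.79636 (5 s.f.)

0.79636


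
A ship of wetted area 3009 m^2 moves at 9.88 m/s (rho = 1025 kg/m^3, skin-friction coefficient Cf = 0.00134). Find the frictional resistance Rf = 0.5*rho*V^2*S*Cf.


Formula: Rf = 0.5 * rho * V^2 * S * Cf
Step 1 — V^2 = 9.88^2 = 97.6144
Step 2 — 0.5 * rho * V^2 = 0.5 * 1025 * 97.6144 = 50027.38
Step 3 — Rf = 50027.38 * 3009 * 0.00134 ≈ 201710 N (5 s.f.)

201710 N


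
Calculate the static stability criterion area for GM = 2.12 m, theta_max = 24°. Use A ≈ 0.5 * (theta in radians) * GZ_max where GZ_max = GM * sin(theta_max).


Formula: GZ_max = GM * sin(theta); Area = 0.5 * theta_rad * GZ_max
Step 1 — GZ_max = 2.12 * sin(24°) = 2.12 * 0.406737 = 0.862282 m
Step 2 — theta_rad = 24 * pi/180 = 0.418879 rad
Step 3 — Area = 0.5 * 0.418879 * 0.862282 ≈ 0.18060 m·rad (5 s.f.)

0.18060 m·rad


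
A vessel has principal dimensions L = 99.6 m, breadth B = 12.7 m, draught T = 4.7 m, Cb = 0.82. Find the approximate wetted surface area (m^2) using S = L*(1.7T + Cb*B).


Formula: S = 1.7*L*T + V/T with V = Cb*L*B*T, i.e. S = L * (1.7*T + Cb*B)
Step 1 — 1.7*T = 1.7 * 4.7 = 7.99 m
Step 2 — Cb*B = 0.82 * 12.7 = 10.414 m
Step 3 — 1.7*T + Cb*B = 7.99 + 10.414 = 18.404 m
Step 4 — S = 99.6 * 18.404 ≈ 1833.0 m^2 (5 s.f.)

1833.0 m^2


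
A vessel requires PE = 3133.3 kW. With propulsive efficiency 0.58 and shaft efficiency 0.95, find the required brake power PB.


Formula: PB = PE / (eta_D * eta_S)
Step 1 — combined efficiency = eta_D * eta_S = 0.58 * 0.95 = 0.551
Step 2 — PB = 3133.3 / 0.551 ≈ 5686.6 kW (5 s.f.)

5686.6 kW


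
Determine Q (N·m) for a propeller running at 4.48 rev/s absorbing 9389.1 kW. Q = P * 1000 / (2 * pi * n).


Formula: Q = P_W / (2 * pi * n)
Step 1 — P_W = 9389.1 kW * 1000 = 9389100.0 W
Step 2 — 2 * pi * n = 2 * pi * 4.48 = 28.14867
Step 3 — Q = 9389100.0 / 28.14867 ≈ 333550 N·m (5 s.f.)

333550 N·m


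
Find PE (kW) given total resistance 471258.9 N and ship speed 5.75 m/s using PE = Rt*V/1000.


Formula: PE = Rt * V / 1000 (kW)
Step 1 — PE (W) = 471258.9 * 5.75 = 2709738.675 W
Step 2 — PE (kW) = 2709738.675 / 1000 ≈ 2709.7 kW (5 s.f.)

2709.7 kW


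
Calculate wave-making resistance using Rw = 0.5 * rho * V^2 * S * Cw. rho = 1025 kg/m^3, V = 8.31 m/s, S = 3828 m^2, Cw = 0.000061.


Formula: Rw = 0.5 * rho * V^2 * S * Cw
Step 1 — V^2 = 8.31^2 = 69.0561
Step 2 — 0.5 * rho * V^2 = 0.5 * 1025 * 69.0561 = 35391.25125
Step 3 — Rw = 35391.25125 * 3828 * 0.000061 ≈ 8264.1 N (5 s.f.)

8264.1 N


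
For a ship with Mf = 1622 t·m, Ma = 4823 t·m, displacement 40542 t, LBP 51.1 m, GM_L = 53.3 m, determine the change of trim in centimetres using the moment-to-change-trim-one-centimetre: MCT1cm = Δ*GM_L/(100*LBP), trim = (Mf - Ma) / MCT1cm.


Formula: net trimming moment = Mf - Ma; MCT1cm = Δ*GM_L/(100*LBP); trim = net moment / MCT1cm
Step 1 — net trimming moment = 1622 - 4823 = -3201 t·m
Step 2 — MCT1cm = 40542 * 53.3 / (100 * 51.1) = 422.8745 t·m/cm
Step 3 — trim = -3201 / 422.8745 ≈ -7.5696 cm (5 s.f.)

-7.5696 cm


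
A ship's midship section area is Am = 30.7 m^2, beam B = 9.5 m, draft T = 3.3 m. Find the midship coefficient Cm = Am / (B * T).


Formula: Cm = Am / (B * T)
Step 1 — B * T = 9.5 * 3.3 = 31.35 m^2
Step 2 — Cm = 30.7 / 31.35 ≈ 0.97927 (5 s.f.)

0.97927


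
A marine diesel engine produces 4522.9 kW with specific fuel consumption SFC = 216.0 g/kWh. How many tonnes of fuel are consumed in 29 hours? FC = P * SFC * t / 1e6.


Formula: FC (tonnes) = P * SFC * t / 1,000,000
Step 1 — P * SFC * t = 4522.9 * 216.0 * 29 = 28331445.6 g
Step 2 — FC (tonnes) = 28331445.6 / 1,000,000 ≈ 28.331 tonnes (5 s.f.)

28.331 tonnes


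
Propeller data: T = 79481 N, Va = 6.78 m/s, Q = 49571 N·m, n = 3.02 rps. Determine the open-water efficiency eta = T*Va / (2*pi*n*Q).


Formula: eta = T * Va / (2 * pi * n * Q)
Step 1 — numerator = T * Va = 79481 * 6.78 = 538881.18
Step 2 — 2 * pi * n = 2 * pi * 3.02 = 18.97522
Step 3 — denominator = 18.97522 * 49571 = 940620.63
Step 4 — eta = 538881.18 / 940620.63 ≈ 0.57290 (5 s.f.)

0.57290


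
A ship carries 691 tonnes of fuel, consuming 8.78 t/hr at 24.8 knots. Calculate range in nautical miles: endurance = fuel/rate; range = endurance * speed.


Formula: endurance = fuel / rate; range = endurance * speed
Step 1 — endurance = 691 / 8.78 = 78.7016 hours
Step 2 — range = 78.7016 * 24.8 ≈ 1951.8 nautical miles (5 s.f.)

1951.8 NM


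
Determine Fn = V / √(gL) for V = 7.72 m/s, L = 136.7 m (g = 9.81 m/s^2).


Formula: Fn = V / sqrt(g * L)
Step 1 — g * L = 9.81 * 136.7 = 1341.027
Step 2 — sqrt(g * L) = sqrt(1341.027) = 36.620035
Step 3 — Fn = 7.72 / 36.620035 ≈ 0.21081 (5 s.f.)

0.21081


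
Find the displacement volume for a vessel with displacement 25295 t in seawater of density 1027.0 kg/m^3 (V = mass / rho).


Formula: V = mass / rho
Step 1 — convert tonnes to kg: 25295 t * 1000 = 25295000 kg
Step 2 — V = 25295000 / 1027.0 ≈ 24630 m^3 (5 s.f.)

24630 m^3


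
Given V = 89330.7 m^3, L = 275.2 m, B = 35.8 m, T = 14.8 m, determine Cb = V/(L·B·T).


Formula: Cb = V / (L * B * T)
Step 1 — L * B * T = 275.2 * 35.8 * 14.8 = 145811.968 m^3
Step 2 — Cb = 89330.7 / 145811.968 ≈ 0.61264 (5 s.f.)

0.61264


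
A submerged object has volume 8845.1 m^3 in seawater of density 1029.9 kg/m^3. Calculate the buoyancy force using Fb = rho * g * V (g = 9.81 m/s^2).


Formula: Fb = rho * g * V
Substituting: Fb = 1029.9 * 9.81 * 8845.1
Intermediate: 1029.9 * 9.81 = 10103.319
Result: Fb = 10103.319 * 8845.1 ≈ 89365000 N (5 s.f.)

89365000 N


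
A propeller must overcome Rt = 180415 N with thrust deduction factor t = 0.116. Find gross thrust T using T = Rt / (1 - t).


Formula: T = Rt / (1 - t)
Step 1 — (1 - t) = 1 - 0.116 = 0.884
Step 2 — T = 180415 / 0.884 ≈ 204090 N (5 s.f.)

204090 N


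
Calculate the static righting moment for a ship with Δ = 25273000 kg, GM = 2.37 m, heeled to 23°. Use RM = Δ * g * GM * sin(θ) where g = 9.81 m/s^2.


Formula: GZ = GM * sin(theta); RM = disp * g * GZ
Step 1 — GZ = 2.37 * sin(23°) = 2.37 * 0.390731 = 0.926032 m
Step 2 — RM = 25273000 * 9.81 * 0.926032 ≈ 229590000 N·m (5 s.f.)

229590000 N·m


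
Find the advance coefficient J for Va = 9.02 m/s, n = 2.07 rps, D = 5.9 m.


Formula: J = Va / (n * D)
Step 1 — n * D = 2.07 * 5.9 = 12.213
Step 2 — J = 9.02 / 12.213 ≈ 0.73856 (5 s.f.)

0.73856


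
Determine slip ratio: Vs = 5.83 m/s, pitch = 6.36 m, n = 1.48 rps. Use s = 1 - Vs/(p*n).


Formula: s = 1 - Vs / (p * n)
Step 1 — p * n = 6.36 * 1.48 = 9.4128
Step 2 — Vs / (p*n) = 5.83 / 9.4128 = 0.619369 (6 d.p.)
Step 3 — s = 1 - 0.619369 = 0.380631

0.380631


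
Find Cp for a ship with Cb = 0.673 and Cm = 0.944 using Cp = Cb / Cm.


Formula: Cp = Cb / Cm
Substituting: Cp = 0.673 / 0.944
Result: Cp ≈ 0.71292 (5 s.f.)

0.71292


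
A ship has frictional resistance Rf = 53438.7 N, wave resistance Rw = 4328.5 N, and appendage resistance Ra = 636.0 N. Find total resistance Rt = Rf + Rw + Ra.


Formula: Rt = Rf + Rw + Ra
Substituting: Rt = 53438.7 + 4328.5 + 636.0
Result: Rt = 58403.2 N

58403.2 N


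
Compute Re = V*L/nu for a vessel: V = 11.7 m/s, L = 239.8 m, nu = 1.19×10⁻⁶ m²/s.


Formula: Re = V * L / nu
Step 1 — V * L = 11.7 * 239.8 = 2805.66 m^2/s
Step 2 — Re = 2805.66 / 1.19e-6 = 2.36e+09

2.36e+09


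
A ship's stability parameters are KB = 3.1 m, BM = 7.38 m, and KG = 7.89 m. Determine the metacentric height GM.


Formula: GM = KB + BM - KG
Step 1 — KM = KB + BM = 3.1 + 7.38 = 10.48 m
Step 2 — GM = KM - KG = 10.48 - 7.89 = 2.59 m

2.59 m


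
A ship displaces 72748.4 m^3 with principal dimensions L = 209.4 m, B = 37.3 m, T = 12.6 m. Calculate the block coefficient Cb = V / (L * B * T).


Formula: Cb = V / (L * B * T)
Step 1 — L * B * T = 209.4 * 37.3 * 12.6 = 98413.812 m^3
Step 2 — Cb = 72748.4 / 98413.812 ≈ 0.73921 (5 s.f.)

0.73921


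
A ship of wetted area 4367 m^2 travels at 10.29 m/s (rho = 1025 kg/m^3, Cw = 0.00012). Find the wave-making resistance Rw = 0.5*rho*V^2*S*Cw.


Formula: Rw = 0.5 * rho * V^2 * S * Cw
Step 1 — V^2 = 10.29^2 = 105.8841
Step 2 — 0.5 * rho * V^2 = 0.5 * 1025 * 105.8841 = 54265.60125
Step 3 — Rw = 54265.60125 * 4367 * 0.00012 ≈ 28437 N (5 s.f.)

28437 N


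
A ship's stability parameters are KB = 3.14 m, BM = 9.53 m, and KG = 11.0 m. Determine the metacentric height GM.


Formula: GM = KB + BM - KG
Step 1 — KM = KB + BM = 3.14 + 9.53 = 12.67 m
Step 2 — GM = KM - KG = 12.67 - 11.0 = 1.67 m

1.67 m


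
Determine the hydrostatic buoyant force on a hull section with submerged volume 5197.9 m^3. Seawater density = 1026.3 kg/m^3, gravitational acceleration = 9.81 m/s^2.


Formula: Fb = rho * g * V
Substituting: Fb = 1026.3 * 9.81 * 5197.9
Intermediate: 1026.3 * 9.81 = 10068.003
Result: Fb = 10068.003 * 5197.9 ≈ 52332000 N (5 s.f.)

52332000 N


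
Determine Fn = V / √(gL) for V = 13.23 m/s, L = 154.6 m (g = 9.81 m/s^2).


Formula: Fn = V / sqrt(g * L)
Step 1 — g * L = 9.81 * 154.6 = 1516.626
Step 2 — sqrt(g * L) = sqrt(1516.626) = 38.943883
Step 3 — Fn = 13.23 / 38.943883 ≈ 0.33972 (5 s.f.)

0.33972


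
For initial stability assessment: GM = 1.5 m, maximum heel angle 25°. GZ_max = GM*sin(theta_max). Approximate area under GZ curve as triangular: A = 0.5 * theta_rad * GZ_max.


Formula: GZ_max = GM * sin(theta); Area = 0.5 * theta_rad * GZ_max
Step 1 — GZ_max = 1.5 * sin(25°) = 1.5 * 0.422618 = 0.633927 m
Step 2 — theta_rad = 25 * pi/180 = 0.436332 rad
Step 3 — Area = 0.5 * 0.436332 * 0.633927 ≈ 0.13830 m·rad (5 s.f.)

0.13830 m·rad


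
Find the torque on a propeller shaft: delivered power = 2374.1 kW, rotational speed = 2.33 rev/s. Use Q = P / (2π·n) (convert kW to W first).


Formula: Q = P_W / (2 * pi * n)
Step 1 — P_W = 2374.1 kW * 1000 = 2374100.0 W
Step 2 — 2 * pi * n = 2 * pi * 2.33 = 14.639822
Step 3 — Q = 2374100.0 / 14.639822 ≈ 162170 N·m (5 s.f.)

162170 N·m


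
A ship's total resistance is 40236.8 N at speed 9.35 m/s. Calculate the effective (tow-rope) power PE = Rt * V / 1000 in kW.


Formula: PE = Rt * V / 1000 (kW)
Step 1 — PE (W) = 40236.8 * 9.35 = 376214.08 W
Step 2 — PE (kW) = 376214.08 / 1000 ≈ 376.21 kW (5 s.f.)

376.21 kW


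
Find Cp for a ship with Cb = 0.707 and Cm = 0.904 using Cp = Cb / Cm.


Formula: Cp = Cb / Cm
Substituting: Cp = 0.707 / 0.904
Result: Cp ≈ 0.78208 (5 s.f.)

0.78208


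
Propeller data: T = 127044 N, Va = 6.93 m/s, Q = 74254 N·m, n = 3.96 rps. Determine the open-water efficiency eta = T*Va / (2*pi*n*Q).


Formula: eta = T * Va / (2 * pi * n * Q)
Step 1 — numerator = T * Va = 127044 * 6.93 = 880414.92
Step 2 — 2 * pi * n = 2 * pi * 3.96 = 24.881414
Step 3 — denominator = 24.881414 * 74254 = 1847544.52
Step 4 — eta = 880414.92 / 1847544.52 ≈ 0.47653 (5 s.f.)

0.47653


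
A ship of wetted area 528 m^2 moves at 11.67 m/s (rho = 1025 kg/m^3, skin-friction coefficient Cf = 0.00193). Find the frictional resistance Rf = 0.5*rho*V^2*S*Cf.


Formula: Rf = 0.5 * rho * V^2 * S * Cf
Step 1 — V^2 = 11.67^2 = 136.1889
Step 2 — 0.5 * rho * V^2 = 0.5 * 1025 * 136.1889 = 69796.81125
Step 3 — Rf = 69796.81125 * 528 * 0.00193 ≈ 71126 N (5 s.f.)

71126 N


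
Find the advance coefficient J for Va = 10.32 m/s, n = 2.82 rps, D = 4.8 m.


Formula: J = Va / (n * D)
Step 1 — n * D = 2.82 * 4.8 = 13.536
Step 2 — J = 10.32 / 13.536 ≈ 0.76241 (5 s.f.)

0.76241


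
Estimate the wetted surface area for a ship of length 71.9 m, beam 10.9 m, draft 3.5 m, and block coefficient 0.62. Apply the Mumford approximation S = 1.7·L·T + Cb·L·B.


Formula: S = 1.7*L*T + V/T with V = Cb*L*B*T, i.e. S = L * (1.7*T + Cb*B)
Step 1 — 1.7*T = 1.7 * 3.5 = 5.95 m
Step 2 — Cb*B = 0.62 * 10.9 = 6.758 m
Step 3 — 1.7*T + Cb*B = 5.95 + 6.758 = 12.708 m
Step 4 — S = 71.9 * 12.708 ≈ 913.71 m^2 (5 s.f.)

913.71 m^2


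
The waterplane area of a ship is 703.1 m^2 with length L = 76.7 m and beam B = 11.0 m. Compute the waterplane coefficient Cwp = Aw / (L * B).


Formula: Cwp = Aw / (L * B)
Step 1 — L * B = 76.7 * 11.0 = 843.7 m^2
Step 2 — Cwp = 703.1 / 843.7 ≈ 0.83335 (5 s.f.)

0.83335


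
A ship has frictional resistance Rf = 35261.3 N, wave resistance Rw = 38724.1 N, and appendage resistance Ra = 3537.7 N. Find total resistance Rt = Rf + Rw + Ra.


Formula: Rt = Rf + Rw + Ra
Substituting: Rt = 35261.3 + 38724.1 + 3537.7
Result: Rt = 77523.1 N

77523.1 N


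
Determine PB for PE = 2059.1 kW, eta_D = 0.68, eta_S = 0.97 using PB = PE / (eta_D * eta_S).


Formula: PB = PE / (eta_D * eta_S)
Step 1 — combined efficiency = eta_D * eta_S = 0.68 * 0.97 = 0.6596
Step 2 — PB = 2059.1 / 0.6596 ≈ 3121.7 kW (5 s.f.)

3121.7 kW


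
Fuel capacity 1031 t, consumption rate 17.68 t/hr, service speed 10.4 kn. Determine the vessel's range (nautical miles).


Formula: endurance = fuel / rate; range = endurance * speed
Step 1 — endurance = 1031 / 17.68 = 58.3145 hours
Step 2 — range = 58.3145 * 10.4 ≈ 606.47 nautical miles (5 s.f.)

606.47 NM


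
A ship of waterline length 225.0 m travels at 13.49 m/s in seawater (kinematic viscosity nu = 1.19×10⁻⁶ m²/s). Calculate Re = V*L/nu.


Formula: Re = V * L / nu
Step 1 — V * L = 13.49 * 225.0 = 3035.25 m^2/s
Step 2 — Re = 3035.25 / 1.19e-6 = 2.55e+09

2.55e+09


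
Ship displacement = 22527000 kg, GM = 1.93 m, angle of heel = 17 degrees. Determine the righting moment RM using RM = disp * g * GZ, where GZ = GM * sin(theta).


Formula: GZ = GM * sin(theta); RM = disp * g * GZ
Step 1 — GZ = 1.93 * sin(17°) = 1.93 * 0.292372 = 0.564278 m
Step 2 — RM = 22527000 * 9.81 * 0.564278 ≈ 124700000 N·m (5 s.f.)

124700000 N·m


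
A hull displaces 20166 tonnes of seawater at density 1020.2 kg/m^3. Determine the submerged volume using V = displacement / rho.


Formula: V = mass / rho
Step 1 — convert tonnes to kg: 20166 t * 1000 = 20166000 kg
Step 2 — V = 20166000 / 1020.2 ≈ 19767 m^3 (5 s.f.)

19767 m^3


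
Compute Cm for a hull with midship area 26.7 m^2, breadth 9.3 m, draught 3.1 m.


Formula: Cm = Am / (B * T)
Step 1 — B * T = 9.3 * 3.1 = 28.83 m^2
Step 2 — Cm = 26.7 / 28.83 ≈ 0.92612 (5 s.f.)

0.92612


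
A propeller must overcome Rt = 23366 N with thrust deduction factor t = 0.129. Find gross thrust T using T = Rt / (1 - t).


Formula: T = Rt / (1 - t)
Step 1 — (1 - t) = 1 - 0.129 = 0.871
Step 2 — T = 23366 / 0.871 ≈ 26827 N (5 s.f.)

26827 N


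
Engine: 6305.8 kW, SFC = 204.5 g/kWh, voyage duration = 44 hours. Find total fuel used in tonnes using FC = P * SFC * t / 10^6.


Formula: FC (tonnes) = P * SFC * t / 1,000,000
Step 1 — P * SFC * t = 6305.8 * 204.5 * 44 = 56739588.4 g
Step 2 — FC (tonnes) = 56739588.4 / 1,000,000 ≈ 56.740 tonnes (5 s.f.)

56.740 tonnes


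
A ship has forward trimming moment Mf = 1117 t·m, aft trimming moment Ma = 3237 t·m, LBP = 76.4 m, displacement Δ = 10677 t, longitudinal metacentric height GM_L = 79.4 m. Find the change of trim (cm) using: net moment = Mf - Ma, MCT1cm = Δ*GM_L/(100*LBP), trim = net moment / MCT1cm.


Formula: net trimming moment = Mf - Ma; MCT1cm = Δ*GM_L/(100*LBP); trim = net moment / MCT1cm
Step 1 — net trimming moment = 1117 - 3237 = -2120 t·m
Step 2 — MCT1cm = 10677 * 79.4 / (100 * 76.4) = 110.9625 t·m/cm
Step 3 — trim = -2120 / 110.9625 ≈ -19.106 cm (5 s.f.)

-19.106 cm


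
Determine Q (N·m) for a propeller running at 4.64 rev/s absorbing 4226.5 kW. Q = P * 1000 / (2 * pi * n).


Formula: Q = P_W / (2 * pi * n)
Step 1 — P_W = 4226.5 kW * 1000 = 4226500.0 W
Step 2 — 2 * pi * n = 2 * pi * 4.64 = 29.15398
Step 3 — Q = 4226500.0 / 29.15398 ≈ 144970 N·m (5 s.f.)

144970 N·m


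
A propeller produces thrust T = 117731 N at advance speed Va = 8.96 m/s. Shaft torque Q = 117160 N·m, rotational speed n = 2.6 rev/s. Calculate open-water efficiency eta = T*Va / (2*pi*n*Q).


Formula: eta = T * Va / (2 * pi * n * Q)
Step 1 — numerator = T * Va = 117731 * 8.96 = 1054869.76
Step 2 — 2 * pi * n = 2 * pi * 2.6 = 16.336282
Step 3 — denominator = 16.336282 * 117160 = 1913958.8
Step 4 — eta = 1054869.76 / 1913958.8 ≈ 0.55115 (5 s.f.)

0.55115
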